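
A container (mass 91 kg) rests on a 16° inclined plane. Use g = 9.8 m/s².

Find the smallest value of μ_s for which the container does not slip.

μ_s,min ≈ 0.287

At the slip threshold m g sin θ = μ_s m g cos θ, so μ_s,min = tan θ.
μ_s,min = tan 16° = 0.287.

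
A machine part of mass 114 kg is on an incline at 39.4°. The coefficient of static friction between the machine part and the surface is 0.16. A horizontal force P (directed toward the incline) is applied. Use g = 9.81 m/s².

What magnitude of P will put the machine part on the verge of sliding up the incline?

P ≈ 1260 N

At impending motion up the slope, friction acts down-slope at its limit: f = μ_s N.
Perpendicular to the incline: N = m g cos θ + P sin θ.
Along the incline: P cos θ = m g sin θ + μ_s N = m g sin θ + μ_s (m g cos θ + P sin θ).
Solving, P (cos θ − μ_s sin θ) = m g (sin θ + μ_s cos θ), so P = 114×9.81×(sin 39.4° + 0.16 cos 39.4°)/(cos 39.4° − 0.16 sin 39.4°) = 1120×0.7584/0.6712 = 1260 N.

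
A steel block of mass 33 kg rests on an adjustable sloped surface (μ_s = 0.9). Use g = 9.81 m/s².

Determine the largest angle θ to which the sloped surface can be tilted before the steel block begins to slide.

At the slip threshold, m g sin θ = μ_s · m g cos θ, so tan θ = μ_s.
θ_max = arctan(0.9) = 42°.

θ_max ≈ 42°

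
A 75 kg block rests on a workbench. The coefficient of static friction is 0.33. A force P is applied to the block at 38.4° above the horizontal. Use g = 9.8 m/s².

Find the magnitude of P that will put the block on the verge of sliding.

N = m g − P sin α (the pull lifts the block).
At impending slip, P cos α = μ_s N = μ_s (m g − P sin α).
Solving: P (cos α + μ_s sin α) = μ_s m g → P = 0.33×735/(cos 38.4° + 0.33 sin 38.4°) = 243/0.9887 = 245 N.

P ≈ 245 N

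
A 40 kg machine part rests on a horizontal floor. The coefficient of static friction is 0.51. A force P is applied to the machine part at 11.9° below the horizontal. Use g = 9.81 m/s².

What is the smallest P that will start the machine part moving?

P ≈ 229 N

N = m g + P sin α (the push presses the machine part into the horizontal floor).
At impending slip, P cos α = μ_s N = μ_s (m g + P sin α).
Solving: P (cos α − μ_s sin α) = μ_s m g → P = 0.51×392/(cos 11.9° − 0.51 sin 11.9°) = 200/0.8733 = 229 N.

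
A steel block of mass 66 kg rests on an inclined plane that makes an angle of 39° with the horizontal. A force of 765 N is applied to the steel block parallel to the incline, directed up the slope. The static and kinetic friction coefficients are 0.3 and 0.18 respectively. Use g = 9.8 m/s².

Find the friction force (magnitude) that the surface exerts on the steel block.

f ≈ 90.5 N (down the incline)

Perpendicular to the surface, N = m g cos θ = 66·9.8·cos 39° = 502.7 N.
Parallel to the incline, ΣF = 0 gives f = m g sin θ − P = 407 − 765 = -358 N (up-slope positive).
The static-friction ceiling is μ_s N = 0.3 × 502.7 = 150.8 N.
|-358| exceeds 150.8 N, so the steel block slips up-slope; friction is kinetic, f = μ_k N = 0.18×502.7 = 90.5 N.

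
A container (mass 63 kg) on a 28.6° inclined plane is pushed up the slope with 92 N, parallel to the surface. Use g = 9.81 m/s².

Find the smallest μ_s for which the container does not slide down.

N = m g cos θ = 542.6 N.
Friction must make up the shortfall along the incline: f = m g sin θ − P = 295.8 − 92 = 203.8 N.
At the threshold f = μ_s N, so μ_s,min = 203.8/542.6 = 0.376.

μ_s,min ≈ 0.376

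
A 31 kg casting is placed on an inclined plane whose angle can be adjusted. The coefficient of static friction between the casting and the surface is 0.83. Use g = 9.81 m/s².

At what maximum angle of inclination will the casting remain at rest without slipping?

θ_max ≈ 39.7°

At the slip threshold, m g sin θ = μ_s · m g cos θ, so tan θ = μ_s.
θ_max = arctan(0.83) = 39.7°.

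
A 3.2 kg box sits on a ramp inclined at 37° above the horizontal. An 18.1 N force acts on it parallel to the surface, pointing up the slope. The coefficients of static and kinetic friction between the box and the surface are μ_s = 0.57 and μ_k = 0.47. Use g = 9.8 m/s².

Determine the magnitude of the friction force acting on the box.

f ≈ 0.773 N (up the incline)

Normal force: N = m g cos θ = 3.2 × 9.8 × cos 37° = 25.05 N.
Parallel to the incline, ΣF = 0 gives f = m g sin θ − P = 18.87 − 18.1 = 0.7729 N (up-slope positive).
Static friction can supply at most μ_s N = 14.28 N.
Since |0.7729| ≤ 14.28 N, no slip — friction simply equals what equilibrium demands.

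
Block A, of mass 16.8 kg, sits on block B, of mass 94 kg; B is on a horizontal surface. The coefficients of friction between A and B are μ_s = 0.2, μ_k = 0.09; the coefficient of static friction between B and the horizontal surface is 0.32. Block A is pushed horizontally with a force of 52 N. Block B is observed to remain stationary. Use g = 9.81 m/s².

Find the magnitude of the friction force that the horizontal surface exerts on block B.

f ≈ 14.8 N

The normal force B exerts on A is simply A's weight, N₁ = 164.8 N.
So the A–B interface can sustain at most μ_s N₁ = 32.96 N of static friction.
P = 52 N exceeds that limit, so A slips over B and the interface friction becomes kinetic: f₁ = μ_k N₁ = 0.09×164.8 = 14.8 N.
By Newton's third law B feels 14.8 N forward from A. With B stationary, the floor's static friction on B balances it: f₂ = 14.8 N (well within μ_s(m_A+m_B)g = 347.8 N).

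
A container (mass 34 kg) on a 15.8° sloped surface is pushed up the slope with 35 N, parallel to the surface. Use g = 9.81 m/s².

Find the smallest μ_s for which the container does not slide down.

μ_s,min ≈ 0.174

N = m g cos θ = 320.9 N.
Friction must make up the shortfall along the incline: f = m g sin θ − P = 90.82 − 35 = 55.82 N.
At the threshold f = μ_s N, so μ_s,min = 55.82/320.9 = 0.174.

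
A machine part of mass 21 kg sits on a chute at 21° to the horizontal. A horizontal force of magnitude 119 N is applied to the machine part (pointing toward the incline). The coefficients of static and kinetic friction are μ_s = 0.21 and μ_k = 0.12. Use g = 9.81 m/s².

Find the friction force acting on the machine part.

The horizontal push has a component P sin θ into the surface, so N = m g cos θ + P sin θ = 192.3 + 42.65 = 235 N.
Parallel to the incline: P cos θ − m g sin θ = 111.1 − 73.83 = 37.27 N; the friction needed to balance this is 37.27 N acting down the slope.
The limit of static friction is μ_s N = 49.34 N.
Since 37.27 N is within the 49.34 N limit, the machine part stays put and friction is exactly 37.3 N.

f ≈ 37.3 N (down the incline)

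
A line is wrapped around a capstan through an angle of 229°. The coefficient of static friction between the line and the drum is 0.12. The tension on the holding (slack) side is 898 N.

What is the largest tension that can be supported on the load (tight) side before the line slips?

At impending slip the capstan equation gives T₂/T₁ = e^{μβ} with β in radians.
β = 229° × π/180 = 3.997 rad.
e^{μβ} = e^{0.12×3.997} = 1.615.
T₂ = T₁ · e^{μβ} = 898 × 1.615 = 1450 N.

T_max ≈ 1450 N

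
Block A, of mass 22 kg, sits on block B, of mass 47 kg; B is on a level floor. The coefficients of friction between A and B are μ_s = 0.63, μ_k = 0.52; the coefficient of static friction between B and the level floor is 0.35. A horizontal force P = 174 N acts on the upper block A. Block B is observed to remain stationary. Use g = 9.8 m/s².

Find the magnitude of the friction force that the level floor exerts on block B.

f ≈ 112 N

Normal force at the A–B interface: N₁ = m_A g = 215.6 N.
So the A–B interface can sustain at most μ_s N₁ = 135.8 N of static friction.
Since P = 174 N > 135.8 N, A slides on B; the A–B friction is kinetic: f₁ = μ_k N₁ = 0.52×215.6 = 112 N.
By Newton's third law B feels 112 N forward from A. With B stationary, the floor's static friction on B balances it: f₂ = 112 N (well within μ_s(m_A+m_B)g = 236.7 N).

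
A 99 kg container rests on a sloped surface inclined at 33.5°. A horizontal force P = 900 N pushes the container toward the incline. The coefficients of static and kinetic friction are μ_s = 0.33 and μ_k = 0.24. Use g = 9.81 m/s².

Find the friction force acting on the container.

f ≈ 214 N (down the incline)

Resolve perpendicular to the incline: N = m g cos θ + P sin θ = 99×9.81×cos 33.5° + 900×sin 33.5° = 1307 N.
Along the incline, the net driving force (taking up-slope positive) is P cos θ − m g sin θ = 750.5 − 536 = 214.5 N, so equilibrium requires friction f = -214.5 N (down-slope).
Maximum static friction: μ_s N = 0.33 × 1307 = 431.2 N.
|f_req| = 214.5 ≤ 431.2 N → the container is in equilibrium; friction equals the required value.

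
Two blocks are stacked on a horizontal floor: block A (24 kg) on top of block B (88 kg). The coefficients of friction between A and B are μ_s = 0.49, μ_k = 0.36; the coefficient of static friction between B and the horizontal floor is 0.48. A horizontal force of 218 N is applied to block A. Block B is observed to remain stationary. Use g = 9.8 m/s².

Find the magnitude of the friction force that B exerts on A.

The normal force B exerts on A is simply A's weight, N₁ = 235.2 N.
Maximum static friction on A from B: μ_s N₁ = 0.49×235.2 = 115.2 N.
Since P = 218 N > 115.2 N, A slides on B; the A–B friction is kinetic: f₁ = μ_k N₁ = 0.36×235.2 = 84.7 N.
B experiences an equal 84.7 N forward from A (third law). B is in equilibrium, so the floor supplies f₂ = 84.7 N of static friction (limit μ_s(m_A+m_B)g = 526.8 N, not exceeded).

f ≈ 84.7 N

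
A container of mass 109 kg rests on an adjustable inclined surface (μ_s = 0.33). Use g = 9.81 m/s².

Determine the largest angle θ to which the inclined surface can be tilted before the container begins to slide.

At the slip threshold, m g sin θ = μ_s · m g cos θ, so tan θ = μ_s.
θ_max = arctan(0.33) = 18.3°.

θ_max ≈ 18.3°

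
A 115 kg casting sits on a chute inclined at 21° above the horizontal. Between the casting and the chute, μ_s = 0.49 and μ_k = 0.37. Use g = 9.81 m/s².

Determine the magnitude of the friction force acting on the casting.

Perpendicular to the surface, N = m g cos θ = 115·9.81·cos 21° = 1053 N.
Along the slope the weight component is m g sin θ = 404.3 N; friction must supply exactly this, acting up-slope.
Maximum static friction available: μ_s N = 0.49 × 1053 = 516.1 N.
Since |404.3| ≤ 516.1 N, no slip — friction simply equals what equilibrium demands.

f ≈ 404 N (up the incline)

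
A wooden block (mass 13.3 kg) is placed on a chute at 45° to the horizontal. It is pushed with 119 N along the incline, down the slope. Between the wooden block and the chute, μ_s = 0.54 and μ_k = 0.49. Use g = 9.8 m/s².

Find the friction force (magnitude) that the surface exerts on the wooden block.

Perpendicular to the surface, N = m g cos θ = 13.3·9.8·cos 45° = 92.16 N.
The friction needed for equilibrium is m g sin θ + P = 92.16 + 119 = 211.2 N, measured positive up-slope.
Static friction can supply at most μ_s N = 49.77 N.
Since |211.2| > 49.77 N, static friction cannot hold it; the wooden block slides down the incline and kinetic friction applies: f = μ_k N = 0.49 × 92.16 = 45.2 N.

f ≈ 45.2 N (up the incline)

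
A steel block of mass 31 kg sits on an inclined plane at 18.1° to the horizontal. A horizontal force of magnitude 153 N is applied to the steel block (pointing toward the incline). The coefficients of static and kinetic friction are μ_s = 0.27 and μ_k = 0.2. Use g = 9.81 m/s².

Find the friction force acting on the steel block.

Normal direction: N = m g cos θ + P sin θ = 336.6 N.
Along the incline, the net driving force (taking up-slope positive) is P cos θ − m g sin θ = 145.4 − 94.48 = 50.95 N, so equilibrium requires friction f = -50.95 N (down-slope).
The limit of static friction is μ_s N = 90.88 N.
Since 50.95 N is within the 90.88 N limit, the steel block stays put and friction is exactly 50.9 N.

f ≈ 50.9 N (down the incline)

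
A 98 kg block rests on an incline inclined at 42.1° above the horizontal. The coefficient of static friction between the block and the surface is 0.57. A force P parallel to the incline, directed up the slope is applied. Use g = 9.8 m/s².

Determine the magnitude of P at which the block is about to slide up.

At impending motion up the slope, friction acts down-slope at its limit: f = μ_s N.
P is parallel to the surface, so N = m g cos θ = 713 N.
Along the incline: P = m g sin θ + μ_s N = 644 + 0.57×713 = 1050 N.

P ≈ 1050 N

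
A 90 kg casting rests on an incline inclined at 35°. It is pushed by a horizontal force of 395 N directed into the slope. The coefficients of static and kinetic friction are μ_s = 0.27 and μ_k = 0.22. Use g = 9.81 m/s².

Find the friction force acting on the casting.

f ≈ 183 N (up the incline)

Normal direction: N = m g cos θ + P sin θ = 949.8 N.
Along the incline, the net driving force (taking up-slope positive) is P cos θ − m g sin θ = 323.6 − 506.4 = -182.8 N, so equilibrium requires friction f = 182.8 N (up-slope).
Maximum static friction: μ_s N = 0.27 × 949.8 = 256.4 N.
|f_req| = 182.8 ≤ 256.4 N → the casting is in equilibrium; friction equals the required value.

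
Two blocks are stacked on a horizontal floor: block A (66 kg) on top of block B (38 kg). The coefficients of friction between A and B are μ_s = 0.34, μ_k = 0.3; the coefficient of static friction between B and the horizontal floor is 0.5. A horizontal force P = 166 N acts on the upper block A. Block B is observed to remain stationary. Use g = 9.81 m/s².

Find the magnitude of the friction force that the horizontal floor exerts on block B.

Normal force at the A–B interface: N₁ = m_A g = 647.5 N.
So the A–B interface can sustain at most μ_s N₁ = 220.1 N of static friction.
P = 166 N is within that limit, so A and B move together (both at rest); the A–B friction is simply f₁ = P = 166 N.
By Newton's third law B feels 166 N forward from A. With B stationary, the floor's static friction on B balances it: f₂ = 166 N (well within μ_s(m_A+m_B)g = 510.1 N).

f ≈ 166 N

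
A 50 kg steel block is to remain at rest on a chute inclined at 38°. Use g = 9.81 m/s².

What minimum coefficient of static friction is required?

At the slip threshold m g sin θ = μ_s m g cos θ, so μ_s,min = tan θ.
μ_s,min = tan 38° = 0.781.

μ_s,min ≈ 0.781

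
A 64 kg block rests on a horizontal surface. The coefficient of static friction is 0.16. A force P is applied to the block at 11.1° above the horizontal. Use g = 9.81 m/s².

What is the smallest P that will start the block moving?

N = m g − P sin α (the pull lifts the block).
At impending slip, P cos α = μ_s N = μ_s (m g − P sin α).
Solving: P (cos α + μ_s sin α) = μ_s m g → P = 0.16×628/(cos 11.1° + 0.16 sin 11.1°) = 100/1.012 = 99.3 N.

P ≈ 99.3 N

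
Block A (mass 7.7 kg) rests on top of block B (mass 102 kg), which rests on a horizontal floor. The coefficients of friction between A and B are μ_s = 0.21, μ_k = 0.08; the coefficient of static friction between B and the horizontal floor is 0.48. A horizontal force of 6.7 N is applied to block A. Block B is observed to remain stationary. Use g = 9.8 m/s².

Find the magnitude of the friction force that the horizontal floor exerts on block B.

The normal force B exerts on A is simply A's weight, N₁ = 75.46 N.
So the A–B interface can sustain at most μ_s N₁ = 15.85 N of static friction.
Since P = 6.7 N ≤ 15.85 N, A does not slip on B; friction on A equals P = 6.7 N.
B experiences an equal 6.7 N forward from A (third law). B is in equilibrium, so the floor supplies f₂ = 6.7 N of static friction (limit μ_s(m_A+m_B)g = 516 N, not exceeded).

f ≈ 6.7 N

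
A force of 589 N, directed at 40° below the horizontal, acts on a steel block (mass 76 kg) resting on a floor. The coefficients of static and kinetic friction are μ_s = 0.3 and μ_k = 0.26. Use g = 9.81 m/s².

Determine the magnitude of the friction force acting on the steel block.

The vertical component of P adds to the normal force: N = m g + P sin α = 745.6 + 378.6 = 1124 N.
The horizontal driving force is P cos α = 451.2 N, so equilibrium needs friction f = 451.2 N.
The static-friction limit is μ_s N = 337.2 N.
The required friction exceeds μ_s N, so the steel block moves and f = μ_k N = 292 N.

f ≈ 292 N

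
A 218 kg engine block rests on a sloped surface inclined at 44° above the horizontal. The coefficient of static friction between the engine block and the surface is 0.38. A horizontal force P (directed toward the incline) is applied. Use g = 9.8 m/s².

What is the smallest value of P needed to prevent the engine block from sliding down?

The engine block tends to slide down (tan θ > μ_s), so at the point of impending slip friction acts up-slope at its limit: f = μ_s N.
Perpendicular to the incline: N = m g cos θ + P sin θ.
Along the incline: P cos θ + μ_s N = m g sin θ, i.e. P cos θ + μ_s (m g cos θ + P sin θ) = m g sin θ.
Solving, P (cos θ + μ_s sin θ) = m g (sin θ − μ_s cos θ), so P = 2140×0.4213/0.9833 = 915 N.

P_min ≈ 915 N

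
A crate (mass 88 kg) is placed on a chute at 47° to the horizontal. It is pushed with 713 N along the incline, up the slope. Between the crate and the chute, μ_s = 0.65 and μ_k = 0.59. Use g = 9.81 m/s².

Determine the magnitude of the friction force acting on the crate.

Normal force: N = m g cos θ = 88 × 9.81 × cos 47° = 588.8 N.
Parallel to the incline, ΣF = 0 gives f = m g sin θ − P = 631.4 − 713 = -81.64 N (up-slope positive).
Maximum static friction available: μ_s N = 0.65 × 588.8 = 382.7 N.
Since |-81.64| ≤ 382.7 N, the crate remains in static equilibrium and friction takes exactly the required value.

f ≈ 81.6 N (down the incline)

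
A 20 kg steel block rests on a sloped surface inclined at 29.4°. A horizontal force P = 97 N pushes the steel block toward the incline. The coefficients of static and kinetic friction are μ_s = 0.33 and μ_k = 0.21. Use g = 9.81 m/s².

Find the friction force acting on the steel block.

f ≈ 11.8 N (up the incline)

The horizontal push has a component P sin θ into the surface, so N = m g cos θ + P sin θ = 170.9 + 47.62 = 218.5 N.
Along the incline, the net driving force (taking up-slope positive) is P cos θ − m g sin θ = 84.51 − 96.32 = -11.81 N, so equilibrium requires friction f = 11.81 N (up-slope).
The limit of static friction is μ_s N = 72.12 N.
Since 11.81 N is within the 72.12 N limit, the steel block stays put and friction is exactly 11.8 N.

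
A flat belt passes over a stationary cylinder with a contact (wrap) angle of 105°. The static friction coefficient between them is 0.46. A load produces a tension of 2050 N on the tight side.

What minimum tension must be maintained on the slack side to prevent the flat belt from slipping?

T_min ≈ 882 N

Capstan equation at impending slip: T_tight/T_slack = e^{μβ}.
β = 105° = 1.833 rad; e^{μβ} = e^{0.46×1.833} = 2.323.
T_slack = T_tight / e^{μβ} = 2050 / 2.323 = 882 N.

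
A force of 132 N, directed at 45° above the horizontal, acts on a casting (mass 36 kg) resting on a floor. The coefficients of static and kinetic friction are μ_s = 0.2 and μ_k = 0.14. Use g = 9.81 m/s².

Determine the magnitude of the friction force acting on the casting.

f ≈ 36.4 N

Vertical equilibrium gives N = m g − P sin α = 259.8 N.
The horizontal driving force is P cos α = 93.34 N, so equilibrium needs friction f = 93.34 N.
The static-friction limit is μ_s N = 51.96 N.
93.34 > 51.96 N → the casting slides; f = μ_k N = 0.14×259.8 = 36.4 N.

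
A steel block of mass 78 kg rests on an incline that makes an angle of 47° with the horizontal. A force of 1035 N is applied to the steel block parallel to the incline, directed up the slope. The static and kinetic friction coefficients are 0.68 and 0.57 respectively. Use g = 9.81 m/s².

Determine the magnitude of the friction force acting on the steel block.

f ≈ 297 N (down the incline)

Perpendicular to the surface, N = m g cos θ = 78·9.81·cos 47° = 521.9 N.
Parallel to the incline, ΣF = 0 gives f = m g sin θ − P = 559.6 − 1035 = -475.4 N (up-slope positive).
The static-friction ceiling is μ_s N = 0.68 × 521.9 = 354.9 N.
Since |-475.4| > 354.9 N, static friction cannot hold it; the steel block slides up the incline and kinetic friction applies: f = μ_k N = 0.57 × 521.9 = 297 N.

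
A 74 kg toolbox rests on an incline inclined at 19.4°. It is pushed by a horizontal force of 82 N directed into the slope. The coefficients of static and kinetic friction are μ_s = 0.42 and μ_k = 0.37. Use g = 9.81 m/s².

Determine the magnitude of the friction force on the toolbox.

The horizontal push has a component P sin θ into the surface, so N = m g cos θ + P sin θ = 684.7 + 27.24 = 712 N.
Parallel to the incline: P cos θ − m g sin θ = 77.34 − 241.1 = -163.8 N; the friction needed to balance this is 163.8 N acting up the slope.
Maximum static friction: μ_s N = 0.42 × 712 = 299 N.
Since 163.8 N is within the 299 N limit, the toolbox stays put and friction is exactly 164 N.

f ≈ 164 N (up the incline)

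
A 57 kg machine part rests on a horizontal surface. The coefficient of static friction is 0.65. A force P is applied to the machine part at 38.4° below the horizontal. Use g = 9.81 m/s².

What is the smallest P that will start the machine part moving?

P ≈ 957 N

N = m g + P sin α (the push presses the machine part into the horizontal surface).
At impending slip, P cos α = μ_s N = μ_s (m g + P sin α).
Solving: P (cos α − μ_s sin α) = μ_s m g → P = 0.65×559/(cos 38.4° − 0.65 sin 38.4°) = 363/0.3799 = 957 N.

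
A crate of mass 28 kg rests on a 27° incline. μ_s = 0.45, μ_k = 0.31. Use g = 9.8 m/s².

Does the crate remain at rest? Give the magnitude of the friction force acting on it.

N = m g cos θ = 244 N.
Down-slope weight component: m g sin θ = 125 N.
μ_s N = 110 N.
125 > 110 N, so it slides; kinetic friction f = μ_k N = 0.31×244 = 75.8 N.

f ≈ 75.8 N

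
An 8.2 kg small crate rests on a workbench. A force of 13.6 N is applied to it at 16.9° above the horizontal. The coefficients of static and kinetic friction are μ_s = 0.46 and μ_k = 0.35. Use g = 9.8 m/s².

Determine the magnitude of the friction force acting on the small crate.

N = m g − P sin α = 80.36 − 13.6×sin 16.9° = 76.41 N.
The horizontal driving force is P cos α = 13.01 N, so equilibrium needs friction f = 13.01 N.
μ_s N = 0.46 × 76.41 = 35.15 N.
Since 13.01 N does not exceed the limit, the small crate stays at rest and f = 13 N.

f ≈ 13 N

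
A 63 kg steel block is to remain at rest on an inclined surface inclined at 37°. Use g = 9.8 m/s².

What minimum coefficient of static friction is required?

At the slip threshold m g sin θ = μ_s m g cos θ, so μ_s,min = tan θ.
μ_s,min = tan 37° = 0.754.

μ_s,min ≈ 0.754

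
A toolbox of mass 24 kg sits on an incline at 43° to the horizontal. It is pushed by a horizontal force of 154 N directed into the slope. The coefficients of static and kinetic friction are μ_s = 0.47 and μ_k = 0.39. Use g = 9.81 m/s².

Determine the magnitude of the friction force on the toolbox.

Normal direction: N = m g cos θ + P sin θ = 277.2 N.
Along the incline, the net driving force (taking up-slope positive) is P cos θ − m g sin θ = 112.6 − 160.6 = -47.94 N, so equilibrium requires friction f = 47.94 N (up-slope).
Maximum static friction: μ_s N = 0.47 × 277.2 = 130.3 N.
|f_req| = 47.94 ≤ 130.3 N → the toolbox is in equilibrium; friction equals the required value.

f ≈ 47.9 N (up the incline)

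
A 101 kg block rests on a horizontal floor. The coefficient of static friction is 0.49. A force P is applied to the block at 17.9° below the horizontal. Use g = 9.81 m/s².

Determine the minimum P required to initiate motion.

N = m g + P sin α (the push presses the block into the horizontal floor).
At impending slip, P cos α = μ_s N = μ_s (m g + P sin α).
Solving: P (cos α − μ_s sin α) = μ_s m g → P = 0.49×991/(cos 17.9° − 0.49 sin 17.9°) = 485/0.801 = 606 N.

P ≈ 606 N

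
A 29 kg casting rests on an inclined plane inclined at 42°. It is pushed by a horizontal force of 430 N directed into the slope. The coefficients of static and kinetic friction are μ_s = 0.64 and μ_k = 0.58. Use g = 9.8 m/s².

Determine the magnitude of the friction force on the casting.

Normal direction: N = m g cos θ + P sin θ = 498.9 N.
Along the incline, the net driving force (taking up-slope positive) is P cos θ − m g sin θ = 319.6 − 190.2 = 129.4 N, so equilibrium requires friction f = -129.4 N (down-slope).
Maximum static friction: μ_s N = 0.64 × 498.9 = 319.3 N.
|f_req| = 129.4 ≤ 319.3 N → the casting is in equilibrium; friction equals the required value.

f ≈ 129 N (down the incline)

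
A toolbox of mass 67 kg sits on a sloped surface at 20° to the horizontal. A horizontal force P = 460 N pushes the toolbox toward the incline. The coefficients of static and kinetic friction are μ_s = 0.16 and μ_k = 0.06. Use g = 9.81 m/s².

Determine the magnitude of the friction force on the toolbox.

Normal direction: N = m g cos θ + P sin θ = 775 N.
Parallel to the incline: P cos θ − m g sin θ = 432.3 − 224.8 = 207.5 N; the friction needed to balance this is 207.5 N acting down the slope.
Maximum static friction: μ_s N = 0.16 × 775 = 124 N.
|f_req| = 207.5 > 124 N → the toolbox slides up the incline; f = μ_k N = 0.06 × 775 = 46.5 N.

f ≈ 46.5 N (down the incline)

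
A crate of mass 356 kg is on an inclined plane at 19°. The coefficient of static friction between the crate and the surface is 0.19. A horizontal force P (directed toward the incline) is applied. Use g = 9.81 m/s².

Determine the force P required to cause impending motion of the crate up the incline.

At impending motion up the slope, friction acts down-slope at its limit: f = μ_s N.
Perpendicular to the incline: N = m g cos θ + P sin θ.
Along the incline: P cos θ = m g sin θ + μ_s N = m g sin θ + μ_s (m g cos θ + P sin θ).
Solving, P (cos θ − μ_s sin θ) = m g (sin θ + μ_s cos θ), so P = 356×9.81×(sin 19° + 0.19 cos 19°)/(cos 19° − 0.19 sin 19°) = 3490×0.5052/0.8837 = 2000 N.

P ≈ 2000 N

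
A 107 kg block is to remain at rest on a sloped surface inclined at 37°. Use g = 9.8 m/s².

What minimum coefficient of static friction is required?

At the slip threshold m g sin θ = μ_s m g cos θ, so μ_s,min = tan θ.
μ_s,min = tan 37° = 0.754.

μ_s,min ≈ 0.754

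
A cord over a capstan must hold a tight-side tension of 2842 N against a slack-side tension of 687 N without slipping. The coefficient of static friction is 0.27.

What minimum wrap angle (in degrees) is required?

β_min ≈ 301°

T₂/T₁ = e^{μβ} → β = ln(T₂/T₁)/μ.
β = ln(2842/687)/0.27 = 1.42/0.27 = 5.259 rad.
In degrees: β = 5.259 × 180/π = 301°.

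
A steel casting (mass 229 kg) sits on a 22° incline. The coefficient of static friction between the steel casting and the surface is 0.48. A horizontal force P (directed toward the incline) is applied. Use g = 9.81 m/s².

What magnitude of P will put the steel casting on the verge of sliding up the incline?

P ≈ 2460 N

At impending motion up the slope, friction acts down-slope at its limit: f = μ_s N.
Perpendicular to the incline: N = m g cos θ + P sin θ.
Along the incline: P cos θ = m g sin θ + μ_s N = m g sin θ + μ_s (m g cos θ + P sin θ).
Solving, P (cos θ − μ_s sin θ) = m g (sin θ + μ_s cos θ), so P = 229×9.81×(sin 22° + 0.48 cos 22°)/(cos 22° − 0.48 sin 22°) = 2250×0.8197/0.7474 = 2460 N.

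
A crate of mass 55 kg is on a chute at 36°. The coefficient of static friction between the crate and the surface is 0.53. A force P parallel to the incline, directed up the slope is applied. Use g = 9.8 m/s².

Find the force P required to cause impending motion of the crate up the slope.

P ≈ 548 N

At impending motion up the slope, friction acts down-slope at its limit: f = μ_s N.
P is parallel to the surface, so N = m g cos θ = 436 N.
Along the incline: P = m g sin θ + μ_s N = 317 + 0.53×436 = 548 N.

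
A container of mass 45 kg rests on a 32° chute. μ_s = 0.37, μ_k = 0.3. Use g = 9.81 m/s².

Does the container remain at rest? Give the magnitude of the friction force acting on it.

f ≈ 112 N

N = m g cos θ = 374 N.
Down-slope weight component: m g sin θ = 234 N.
μ_s N = 139 N.
234 > 139 N, so it slides; kinetic friction f = μ_k N = 0.3×374 = 112 N.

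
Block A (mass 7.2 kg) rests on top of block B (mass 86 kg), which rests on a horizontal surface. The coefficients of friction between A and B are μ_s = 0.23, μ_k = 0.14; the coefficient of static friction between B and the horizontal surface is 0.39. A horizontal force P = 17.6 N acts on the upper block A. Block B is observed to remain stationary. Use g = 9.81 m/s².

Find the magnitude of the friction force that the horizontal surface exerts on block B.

f ≈ 9.89 N

The normal force B exerts on A is simply A's weight, N₁ = 70.63 N.
Maximum static friction on A from B: μ_s N₁ = 0.23×70.63 = 16.25 N.
Since P = 17.6 N > 16.25 N, A slides on B; the A–B friction is kinetic: f₁ = μ_k N₁ = 0.14×70.63 = 9.89 N.
By Newton's third law B feels 9.89 N forward from A. With B stationary, the floor's static friction on B balances it: f₂ = 9.89 N (well within μ_s(m_A+m_B)g = 356.6 N).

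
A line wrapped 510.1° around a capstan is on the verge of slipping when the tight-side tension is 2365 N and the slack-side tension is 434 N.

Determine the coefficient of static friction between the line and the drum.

μ ≈ 0.19

T₂/T₁ = e^{μβ} → μ = ln(T₂/T₁)/β.
β = 510.1° = 8.903 rad.
μ = ln(2365/434)/8.903 = ln(5.449)/8.903 = 0.19.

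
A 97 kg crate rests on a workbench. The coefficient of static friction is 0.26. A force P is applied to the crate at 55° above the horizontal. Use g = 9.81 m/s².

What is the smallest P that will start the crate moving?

N = m g − P sin α (the pull lifts the crate).
At impending slip, P cos α = μ_s N = μ_s (m g − P sin α).
Solving: P (cos α + μ_s sin α) = μ_s m g → P = 0.26×952/(cos 55° + 0.26 sin 55°) = 247/0.7866 = 315 N.

P ≈ 315 N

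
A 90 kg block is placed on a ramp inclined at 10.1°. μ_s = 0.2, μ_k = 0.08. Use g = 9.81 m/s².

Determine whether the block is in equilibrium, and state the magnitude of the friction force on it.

N = m g cos θ = 869 N.
Down-slope weight component: m g sin θ = 155 N.
μ_s N = 174 N.
155 ≤ 174 N, so it stays put; friction = 155 N.

f ≈ 155 N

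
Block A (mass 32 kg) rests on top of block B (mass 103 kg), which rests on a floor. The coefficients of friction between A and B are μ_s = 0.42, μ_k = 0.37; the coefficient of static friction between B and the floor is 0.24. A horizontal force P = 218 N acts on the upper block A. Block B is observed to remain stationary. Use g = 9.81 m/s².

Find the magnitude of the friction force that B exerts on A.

Normal force at the A–B interface: N₁ = m_A g = 313.9 N.
Maximum static friction on A from B: μ_s N₁ = 0.42×313.9 = 131.8 N.
Since P = 218 N > 131.8 N, A slides on B; the A–B friction is kinetic: f₁ = μ_k N₁ = 0.37×313.9 = 116 N.
By Newton's third law B feels 116 N forward from A. With B stationary, the floor's static friction on B balances it: f₂ = 116 N (well within μ_s(m_A+m_B)g = 317.8 N).

f ≈ 116 N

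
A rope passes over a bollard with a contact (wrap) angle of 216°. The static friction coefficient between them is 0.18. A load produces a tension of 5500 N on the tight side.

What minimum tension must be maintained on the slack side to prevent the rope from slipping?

T_min ≈ 2790 N

Capstan equation at impending slip: T_tight/T_slack = e^{μβ}.
β = 216° = 3.77 rad; e^{μβ} = e^{0.18×3.77} = 1.971.
T_slack = T_tight / e^{μβ} = 5500 / 1.971 = 2790 N.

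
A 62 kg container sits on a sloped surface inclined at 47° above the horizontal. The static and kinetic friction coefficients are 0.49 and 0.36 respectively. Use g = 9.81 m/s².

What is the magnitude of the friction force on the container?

The normal reaction is N = m g cos θ = 414.8 N.
Along the slope the weight component is m g sin θ = 444.8 N; friction must supply exactly this, acting up-slope.
The static-friction ceiling is μ_s N = 0.49 × 414.8 = 203.3 N.
|444.8| exceeds 203.3 N, so the container slips down-slope; friction is kinetic, f = μ_k N = 0.36×414.8 = 149 N.

f ≈ 149 N (up the incline)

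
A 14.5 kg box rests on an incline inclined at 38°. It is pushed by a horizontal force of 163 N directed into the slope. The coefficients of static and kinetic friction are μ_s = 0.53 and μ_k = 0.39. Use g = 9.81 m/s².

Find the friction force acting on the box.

The horizontal push has a component P sin θ into the surface, so N = m g cos θ + P sin θ = 112.1 + 100.4 = 212.4 N.
Parallel to the incline: P cos θ − m g sin θ = 128.4 − 87.57 = 40.87 N; the friction needed to balance this is 40.87 N acting down the slope.
Maximum static friction: μ_s N = 0.53 × 212.4 = 112.6 N.
Since 40.87 N is within the 112.6 N limit, the box stays put and friction is exactly 40.9 N.

f ≈ 40.9 N (down the incline)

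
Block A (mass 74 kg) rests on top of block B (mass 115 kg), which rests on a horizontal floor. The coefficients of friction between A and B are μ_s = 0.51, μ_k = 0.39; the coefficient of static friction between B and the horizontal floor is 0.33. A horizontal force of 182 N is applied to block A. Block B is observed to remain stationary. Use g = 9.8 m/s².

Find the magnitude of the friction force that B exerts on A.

Between the blocks, N₁ = m_A g = 725.2 N.
Maximum static friction on A from B: μ_s N₁ = 0.51×725.2 = 369.9 N.
P = 182 N is within that limit, so A and B move together (both at rest); the A–B friction is simply f₁ = P = 182 N.
B experiences an equal 182 N forward from A (third law). B is in equilibrium, so the floor supplies f₂ = 182 N of static friction (limit μ_s(m_A+m_B)g = 611.2 N, not exceeded).

f ≈ 182 N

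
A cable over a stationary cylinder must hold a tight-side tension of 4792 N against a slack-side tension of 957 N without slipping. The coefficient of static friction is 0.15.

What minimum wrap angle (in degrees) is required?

T₂/T₁ = e^{μβ} → β = ln(T₂/T₁)/μ.
β = ln(4792/957)/0.15 = 1.611/0.15 = 10.74 rad.
In degrees: β = 10.74 × 180/π = 615°.

β_min ≈ 615°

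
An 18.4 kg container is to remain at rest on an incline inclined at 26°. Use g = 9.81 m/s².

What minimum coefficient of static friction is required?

At the slip threshold m g sin θ = μ_s m g cos θ, so μ_s,min = tan θ.
μ_s,min = tan 26° = 0.488.

μ_s,min ≈ 0.488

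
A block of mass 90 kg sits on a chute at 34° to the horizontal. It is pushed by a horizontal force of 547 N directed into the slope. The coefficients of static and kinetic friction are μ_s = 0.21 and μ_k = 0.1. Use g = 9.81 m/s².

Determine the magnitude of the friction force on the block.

Resolve perpendicular to the incline: N = m g cos θ + P sin θ = 90×9.81×cos 34° + 547×sin 34° = 1038 N.
Along the incline, the net driving force (taking up-slope positive) is P cos θ − m g sin θ = 453.5 − 493.7 = -40.23 N, so equilibrium requires friction f = 40.23 N (up-slope).
The limit of static friction is μ_s N = 217.9 N.
|f_req| = 40.23 ≤ 217.9 N → the block is in equilibrium; friction equals the required value.

f ≈ 40.2 N (up the incline)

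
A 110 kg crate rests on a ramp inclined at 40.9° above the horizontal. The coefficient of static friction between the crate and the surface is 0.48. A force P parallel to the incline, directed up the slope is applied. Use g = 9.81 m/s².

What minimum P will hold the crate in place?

P_min ≈ 315 N

The crate tends to slide down (tan θ > μ_s), so at the point of impending slip friction acts up-slope at its limit: f = μ_s N.
P is parallel to the surface, so N = m g cos θ = 816 N.
Along the incline: P + μ_s N = m g sin θ, so P = 707 − 0.48×816 = 315 N.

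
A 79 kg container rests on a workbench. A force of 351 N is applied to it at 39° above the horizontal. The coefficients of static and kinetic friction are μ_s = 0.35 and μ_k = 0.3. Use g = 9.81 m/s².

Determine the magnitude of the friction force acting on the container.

f ≈ 166 N

Vertical equilibrium gives N = m g − P sin α = 554.1 N.
The horizontal driving force is P cos α = 272.8 N, so equilibrium needs friction f = 272.8 N.
The static-friction limit is μ_s N = 193.9 N.
The required friction exceeds μ_s N, so the container moves and f = μ_k N = 166 N.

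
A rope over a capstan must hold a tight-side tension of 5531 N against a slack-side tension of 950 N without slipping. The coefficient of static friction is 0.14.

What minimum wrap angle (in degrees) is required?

T₂/T₁ = e^{μβ} → β = ln(T₂/T₁)/μ.
β = ln(5531/950)/0.14 = 1.762/0.14 = 12.58 rad.
In degrees: β = 12.58 × 180/π = 721°.

β_min ≈ 721°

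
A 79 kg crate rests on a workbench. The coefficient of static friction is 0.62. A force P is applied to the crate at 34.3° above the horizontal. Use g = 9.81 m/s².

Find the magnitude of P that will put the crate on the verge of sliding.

N = m g − P sin α (the pull lifts the crate).
At impending slip, P cos α = μ_s N = μ_s (m g − P sin α).
Solving: P (cos α + μ_s sin α) = μ_s m g → P = 0.62×775/(cos 34.3° + 0.62 sin 34.3°) = 480/1.175 = 409 N.

P ≈ 409 N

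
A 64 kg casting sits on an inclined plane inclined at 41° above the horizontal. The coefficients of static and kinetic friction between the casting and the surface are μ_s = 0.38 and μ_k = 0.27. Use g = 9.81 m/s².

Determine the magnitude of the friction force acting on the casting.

The normal reaction is N = m g cos θ = 473.8 N.
For equilibrium along the incline, friction must balance the weight component: f = m g sin θ = 411.9 N up the slope.
The static-friction ceiling is μ_s N = 0.38 × 473.8 = 180.1 N.
|411.9| exceeds 180.1 N, so the casting slips down-slope; friction is kinetic, f = μ_k N = 0.27×473.8 = 128 N.

f ≈ 128 N (up the incline)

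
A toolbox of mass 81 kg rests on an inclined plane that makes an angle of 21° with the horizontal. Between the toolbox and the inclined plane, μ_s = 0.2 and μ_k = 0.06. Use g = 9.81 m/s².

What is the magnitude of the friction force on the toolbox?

f ≈ 44.5 N (up the incline)

Perpendicular to the surface, N = m g cos θ = 81·9.81·cos 21° = 741.8 N.
For equilibrium along the incline, friction must balance the weight component: f = m g sin θ = 284.8 N up the slope.
The static-friction ceiling is μ_s N = 0.2 × 741.8 = 148.4 N.
Since |284.8| > 148.4 N, static friction cannot hold it; the toolbox slides down the incline and kinetic friction applies: f = μ_k N = 0.06 × 741.8 = 44.5 N.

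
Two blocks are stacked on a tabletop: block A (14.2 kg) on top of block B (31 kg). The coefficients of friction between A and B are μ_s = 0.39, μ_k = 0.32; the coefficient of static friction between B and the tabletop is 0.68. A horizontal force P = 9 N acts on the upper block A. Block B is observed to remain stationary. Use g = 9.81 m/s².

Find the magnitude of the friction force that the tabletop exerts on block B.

The normal force B exerts on A is simply A's weight, N₁ = 139.3 N.
So the A–B interface can sustain at most μ_s N₁ = 54.33 N of static friction.
P = 9 N is within that limit, so A and B move together (both at rest); the A–B friction is simply f₁ = P = 9 N.
B experiences an equal 9 N forward from A (third law). B is in equilibrium, so the floor supplies f₂ = 9 N of static friction (limit μ_s(m_A+m_B)g = 301.5 N, not exceeded).

f ≈ 9 N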